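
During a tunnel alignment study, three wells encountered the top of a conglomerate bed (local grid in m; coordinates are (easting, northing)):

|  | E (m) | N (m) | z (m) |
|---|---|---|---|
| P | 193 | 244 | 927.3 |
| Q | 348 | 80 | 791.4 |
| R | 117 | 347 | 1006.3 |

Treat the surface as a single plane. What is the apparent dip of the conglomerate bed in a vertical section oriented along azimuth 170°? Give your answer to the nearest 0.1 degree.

Let the plane be z = a·E + b·N + c.
Q−P: 155a − 164b = −135.9;  R−P: −76a + 103b = 79.
Solving gives a = −0.29754, b = 0.54744.
Unit vector along 170° is (sin 170°, cos 170°) = (0.1736, -0.9848).
Slope in that direction = a·(0.1736) + b·(-0.9848) = −0.59079.
Apparent dip = arctan|0.59079| = 30.6° (true dip is 31.9°, so apparent ≤ true as expected).

30.6°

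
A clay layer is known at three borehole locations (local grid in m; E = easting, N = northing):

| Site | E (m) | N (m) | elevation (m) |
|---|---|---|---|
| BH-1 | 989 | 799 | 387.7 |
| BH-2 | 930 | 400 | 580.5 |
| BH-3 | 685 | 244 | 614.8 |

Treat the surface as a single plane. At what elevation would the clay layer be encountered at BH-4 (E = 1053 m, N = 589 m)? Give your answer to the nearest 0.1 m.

506.8 m

Two edge vectors: BH-1→BH-2 = (-59, -399, 192.8), BH-1→BH-3 = (-304, -555, 227.1).
Normal n = (BH-1→BH-2) × (BH-1→BH-3) = (16391.1, -45212.3, -88551).
So ∂z/∂E = −n_x/n_z = 0.185103 and ∂z/∂N = −n_y/n_z = −0.510579.
Intercept c from BH-1: 387.7 − 183.07 + 407.95 = 612.59.
At (1053, 589): z = 194.9 − 300.7 + 612.59 = 506.8 m.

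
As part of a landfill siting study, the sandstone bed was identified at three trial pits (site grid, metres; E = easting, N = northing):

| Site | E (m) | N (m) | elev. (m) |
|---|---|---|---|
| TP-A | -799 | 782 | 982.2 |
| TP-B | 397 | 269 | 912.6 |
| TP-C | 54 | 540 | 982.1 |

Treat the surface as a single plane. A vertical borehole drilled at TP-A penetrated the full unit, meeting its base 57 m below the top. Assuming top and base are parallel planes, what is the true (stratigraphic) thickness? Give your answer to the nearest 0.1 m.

52.6 m

Let the plane be z = a·E + b·N + c.
TP-B−TP-A: 1196a − 513b = −69.6;  TP-C−TP-A: 853a − 242b = −0.1.
Solving gives a = 0.11334, b = 0.39991.
|∇z| = √(a²+b²) = 0.41566, so dip δ = arctan(0.41566) = 22.57°.
True thickness = vertical thickness × cos δ = 57 × cos 22.57° = 52.6 m.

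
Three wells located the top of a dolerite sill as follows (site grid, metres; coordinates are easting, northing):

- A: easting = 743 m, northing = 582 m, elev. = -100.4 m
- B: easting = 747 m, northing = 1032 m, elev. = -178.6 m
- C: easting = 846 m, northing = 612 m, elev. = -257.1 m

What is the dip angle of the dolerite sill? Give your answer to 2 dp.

56.01°

Two edge vectors: A→B = (4, 450, -78.2), A→C = (103, 30, -156.7).
Normal n = (A→B) × (A→C) = (-68169, -7427.8, -46230).
So ∂z/∂easting = −n_x/n_z = −1.47456 and ∂z/∂northing = −n_y/n_z = −0.16067.
Gradient magnitude |∇z| = √(a² + b²) = √(2.17433 + 0.02582) = 1.48329.
True dip = arctan(1.48329) = 56.01°, dipping toward E (azimuth ≈ 084°).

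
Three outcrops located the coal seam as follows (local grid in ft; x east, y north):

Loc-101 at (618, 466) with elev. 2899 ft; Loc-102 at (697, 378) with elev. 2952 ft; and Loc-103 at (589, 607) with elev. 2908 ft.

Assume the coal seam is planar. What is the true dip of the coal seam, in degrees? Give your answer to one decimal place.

44.9°

Let the plane be z = a·x + b·y + c.
Loc-102−Loc-101: 79a − 88b = 53;  Loc-103−Loc-101: −29a + 141b = 9.
Solving gives a = 0.96250, b = 0.26179.
Gradient magnitude |∇z| = √(a² + b²) = √(0.92641 + 0.06853) = 0.99747.
True dip = arctan(0.99747) = 44.9°, dipping toward WSW (azimuth ≈ 255°).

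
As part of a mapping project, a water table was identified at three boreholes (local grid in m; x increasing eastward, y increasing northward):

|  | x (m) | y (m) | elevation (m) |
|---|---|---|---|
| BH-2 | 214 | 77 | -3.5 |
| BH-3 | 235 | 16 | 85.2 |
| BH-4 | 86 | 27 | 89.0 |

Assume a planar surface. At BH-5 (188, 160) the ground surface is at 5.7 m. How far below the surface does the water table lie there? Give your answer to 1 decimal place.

130.2 m

Two edge vectors: BH-2→BH-3 = (21, -61, 88.7), BH-2→BH-4 = (-128, -50, 92.5).
Normal n = (BH-2→BH-3) × (BH-2→BH-4) = (-1207.5, -13296.1, -8858).
So ∂z/∂x = −n_x/n_z = −0.13632 and ∂z/∂y = −n_y/n_z = −1.50103.
Intercept c from BH-2: -3.5 + 29.17 + 115.58 = 141.25.
At (188, 160): z_contact = −25.63 − 240.16 + 141.25 = -124.54 m.
Depth below ground = 5.7 − (-124.54) = 130.2 m.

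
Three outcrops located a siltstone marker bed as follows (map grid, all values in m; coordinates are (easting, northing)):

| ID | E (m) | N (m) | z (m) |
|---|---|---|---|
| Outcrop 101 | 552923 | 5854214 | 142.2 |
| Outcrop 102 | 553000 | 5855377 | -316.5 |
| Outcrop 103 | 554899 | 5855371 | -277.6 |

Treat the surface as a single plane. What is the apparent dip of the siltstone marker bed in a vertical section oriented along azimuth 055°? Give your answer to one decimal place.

11.9°

Let the plane be z = a·E + b·N + c.
Outcrop 102−Outcrop 101: 77a + 1163b = −458.7;  Outcrop 103−Outcrop 101: 1976a + 1157b = −419.8.
Solving gives a = 0.01923, b = −0.39568.
Unit vector along 055° is (sin 55°, cos 55°) = (0.8192, 0.5736).
Slope in that direction = a·(0.8192) + b·(0.5736) = −0.21120.
Apparent dip = arctan|0.21120| = 11.9° (true dip is 21.6°, so apparent ≤ true as expected).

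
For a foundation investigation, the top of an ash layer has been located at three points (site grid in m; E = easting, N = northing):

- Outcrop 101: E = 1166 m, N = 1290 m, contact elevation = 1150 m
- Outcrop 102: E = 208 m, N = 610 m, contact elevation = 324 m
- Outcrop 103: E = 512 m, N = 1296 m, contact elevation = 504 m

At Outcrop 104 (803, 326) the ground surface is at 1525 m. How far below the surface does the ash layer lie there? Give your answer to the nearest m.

Two edge vectors: Outcrop 101→Outcrop 102 = (-958, -680, -826), Outcrop 101→Outcrop 103 = (-654, 6, -646).
Normal n = (Outcrop 101→Outcrop 102) × (Outcrop 101→Outcrop 103) = (444236, -78664, -450468).
So ∂z/∂E = −n_x/n_z = 0.98617 and ∂z/∂N = −n_y/n_z = −0.17463.
Intercept c from Outcrop 101: 1150 − 1149.87 + 225.27 = 225.40.
At (803, 326): z_contact = 791.9 − 56.9 + 225.40 = 960.4 m.
Depth below ground = 1525 − 960.4 = 565 m.

565 m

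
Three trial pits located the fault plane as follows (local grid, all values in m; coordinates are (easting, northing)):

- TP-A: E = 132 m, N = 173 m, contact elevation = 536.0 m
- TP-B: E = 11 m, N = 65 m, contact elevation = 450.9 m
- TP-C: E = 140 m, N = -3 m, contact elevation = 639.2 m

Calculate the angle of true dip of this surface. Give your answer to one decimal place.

52.3°

Let the plane be z = a·E + b·N + c.
TP-B−TP-A: −121a − 108b = −85.1;  TP-C−TP-A: 8a − 176b = 103.2.
Solving gives a = 1.17884, b = −0.53278.
Gradient magnitude |∇z| = √(a² + b²) = √(1.38967 + 0.28385) = 1.29365.
True dip = arctan(1.29365) = 52.3°, dipping toward WNW (azimuth ≈ 294°).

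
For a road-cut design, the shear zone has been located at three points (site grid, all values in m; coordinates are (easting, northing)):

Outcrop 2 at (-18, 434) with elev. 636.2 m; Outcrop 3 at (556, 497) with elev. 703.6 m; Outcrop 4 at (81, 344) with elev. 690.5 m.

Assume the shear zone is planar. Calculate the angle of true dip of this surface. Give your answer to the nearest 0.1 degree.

Two edge vectors: Outcrop 2→Outcrop 3 = (574, 63, 67.4), Outcrop 2→Outcrop 4 = (99, -90, 54.3).
Normal n = (Outcrop 2→Outcrop 3) × (Outcrop 2→Outcrop 4) = (9486.9, -24495.6, -57897).
So ∂z/∂E = −n_x/n_z = 0.16386 and ∂z/∂N = −n_y/n_z = −0.42309.
Gradient magnitude |∇z| = √(a² + b²) = √(0.02685 + 0.17900) = 0.45371.
True dip = arctan(0.45371) = 24.4°, dipping toward NNW (azimuth ≈ 339°).

24.4°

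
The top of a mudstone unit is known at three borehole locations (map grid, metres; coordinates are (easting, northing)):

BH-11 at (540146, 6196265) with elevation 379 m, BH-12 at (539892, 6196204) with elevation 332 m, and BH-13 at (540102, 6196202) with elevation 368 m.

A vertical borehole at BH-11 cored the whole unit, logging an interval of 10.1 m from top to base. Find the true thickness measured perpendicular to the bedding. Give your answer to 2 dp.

9.94 m

Two edge vectors: BH-11→BH-12 = (-254, -61, -47), BH-11→BH-13 = (-44, -63, -11).
Normal n = (BH-11→BH-12) × (BH-11→BH-13) = (-2290, -726, 13318).
So ∂z/∂E = −n_x/n_z = 0.17195 and ∂z/∂N = −n_y/n_z = 0.05451.
|∇z| = √(a²+b²) = 0.18038, so dip δ = arctan(0.18038) = 10.23°.
True thickness = vertical thickness × cos δ = 10.1 × cos 10.23° = 9.94 m.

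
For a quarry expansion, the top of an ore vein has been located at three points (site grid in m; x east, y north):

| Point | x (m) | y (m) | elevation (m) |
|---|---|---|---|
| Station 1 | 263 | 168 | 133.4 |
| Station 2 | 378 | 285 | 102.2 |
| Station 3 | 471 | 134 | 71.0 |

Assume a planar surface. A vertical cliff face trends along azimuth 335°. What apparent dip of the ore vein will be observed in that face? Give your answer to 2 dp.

8.37°

Let the plane be z = a·x + b·y + c.
Station 2−Station 1: 115a + 117b = −31.2;  Station 3−Station 1: 208a − 34b = −62.4.
Solving gives a = −0.29603, b = 0.02430.
Unit vector along 335° is (sin 335°, cos 335°) = (-0.4226, 0.9063).
Slope in that direction = a·(-0.4226) + b·(0.9063) = 0.14713.
Apparent dip = arctan|0.14713| = 8.37° (true dip is 16.5°, so apparent ≤ true as expected).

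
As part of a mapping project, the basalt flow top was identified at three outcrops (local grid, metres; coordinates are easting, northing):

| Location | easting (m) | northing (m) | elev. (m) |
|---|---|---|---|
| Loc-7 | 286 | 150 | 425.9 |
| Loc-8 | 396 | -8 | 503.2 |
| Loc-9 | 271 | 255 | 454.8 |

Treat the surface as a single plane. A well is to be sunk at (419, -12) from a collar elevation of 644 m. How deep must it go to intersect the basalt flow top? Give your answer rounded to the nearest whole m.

Two edge vectors: Loc-7→Loc-8 = (110, -158, 77.3), Loc-7→Loc-9 = (-15, 105, 28.9).
Normal n = (Loc-7→Loc-8) × (Loc-7→Loc-9) = (-12682.7, -4338.5, 9180).
So ∂z/∂easting = −n_x/n_z = 1.38156 and ∂z/∂northing = −n_y/n_z = 0.47260.
Intercept c from Loc-7: 425.9 − 395.13 − 70.89 = −40.12.
At (419, -12): z_contact = 578.9 − 5.7 − 40.12 = 533.1 m.
Depth below ground = 644 − 533.1 = 111 m.

111 m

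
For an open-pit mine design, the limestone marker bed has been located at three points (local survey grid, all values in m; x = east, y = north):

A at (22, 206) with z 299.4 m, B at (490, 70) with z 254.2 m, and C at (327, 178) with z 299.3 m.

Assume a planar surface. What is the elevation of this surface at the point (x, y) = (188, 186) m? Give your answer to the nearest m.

297 m

Let the plane be z = a·x + b·y + c.
B−A: 468a − 136b = −45.2;  C−A: 305a − 28b = −0.1.
Solving gives a = 0.04412, b = 0.48418.
Then c = 299.4 − a·22 − b·206 = 198.69.
At (188, 186): z = 8.3 + 90.1 + 198.69 = 297.0 m.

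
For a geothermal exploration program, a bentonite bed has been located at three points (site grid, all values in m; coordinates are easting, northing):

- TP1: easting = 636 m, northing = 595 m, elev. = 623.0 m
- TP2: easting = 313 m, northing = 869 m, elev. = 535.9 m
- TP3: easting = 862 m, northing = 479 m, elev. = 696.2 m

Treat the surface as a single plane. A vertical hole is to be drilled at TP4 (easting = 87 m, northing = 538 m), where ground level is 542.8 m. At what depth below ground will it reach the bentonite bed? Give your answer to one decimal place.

Let the plane be z = a·easting + b·northing + c.
TP2−TP1: −323a + 274b = −87.1;  TP3−TP1: 226a − 116b = 73.2.
Solving gives a = 0.40698, b = 0.16188.
Then c = 623 − a·636 − b·595 = 267.84.
At (87, 538): z_contact = 35.41 + 87.09 + 267.84 = 390.34 m.
Depth below ground = 542.8 − 390.34 = 152.5 m.

152.5 m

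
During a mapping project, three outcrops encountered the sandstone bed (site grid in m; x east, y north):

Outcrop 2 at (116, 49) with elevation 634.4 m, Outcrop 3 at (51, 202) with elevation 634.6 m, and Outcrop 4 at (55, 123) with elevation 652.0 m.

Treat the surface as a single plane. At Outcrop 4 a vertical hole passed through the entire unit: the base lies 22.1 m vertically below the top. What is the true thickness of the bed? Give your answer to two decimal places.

18.59 m

Let the plane be z = a·x + b·y + c.
Outcrop 3−Outcrop 2: −65a + 153b = 0.2;  Outcrop 4−Outcrop 2: −61a + 74b = 17.6.
Solving gives a = −0.59208, b = −0.25023.
|∇z| = √(a²+b²) = 0.64279, so dip δ = arctan(0.64279) = 32.73°.
True thickness = vertical thickness × cos δ = 22.1 × cos 32.73° = 18.59 m.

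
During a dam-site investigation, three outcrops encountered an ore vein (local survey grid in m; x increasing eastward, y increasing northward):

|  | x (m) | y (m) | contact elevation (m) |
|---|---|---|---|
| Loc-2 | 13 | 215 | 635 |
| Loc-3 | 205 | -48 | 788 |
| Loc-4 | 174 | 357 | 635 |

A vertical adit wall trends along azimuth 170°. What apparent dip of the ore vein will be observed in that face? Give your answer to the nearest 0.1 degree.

21.9°

Let the plane be z = a·x + b·y + c.
Loc-3−Loc-2: 192a − 263b = 153;  Loc-4−Loc-2: 161a + 142b = 0.
Solving gives a = 0.31212, b = −0.35389.
Unit vector along 170° is (sin 170°, cos 170°) = (0.1736, -0.9848).
Slope in that direction = a·(0.1736) + b·(-0.9848) = 0.40271.
Apparent dip = arctan|0.40271| = 21.9° (true dip is 25.3°, so apparent ≤ true as expected).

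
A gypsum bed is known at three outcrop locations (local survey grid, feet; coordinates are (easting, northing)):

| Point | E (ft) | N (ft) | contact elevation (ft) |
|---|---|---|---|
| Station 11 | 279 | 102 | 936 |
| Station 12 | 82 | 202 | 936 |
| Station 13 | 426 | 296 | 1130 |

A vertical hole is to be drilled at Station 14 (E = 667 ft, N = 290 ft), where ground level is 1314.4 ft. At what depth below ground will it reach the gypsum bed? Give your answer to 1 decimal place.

100.4 ft

Two edge vectors: Station 11→Station 12 = (-197, 100, 0), Station 11→Station 13 = (147, 194, 194).
Normal n = (Station 11→Station 12) × (Station 11→Station 13) = (19400, 38218, -52918).
So ∂z/∂E = −n_x/n_z = 0.36660 and ∂z/∂N = −n_y/n_z = 0.72221.
Intercept c from Station 11: 936 − 102.28 − 73.67 = 760.05.
At (667, 290): z_contact = 244.53 + 209.44 + 760.05 = 1214.02 ft.
Depth below ground = 1314.4 − 1214.02 = 100.4 ft.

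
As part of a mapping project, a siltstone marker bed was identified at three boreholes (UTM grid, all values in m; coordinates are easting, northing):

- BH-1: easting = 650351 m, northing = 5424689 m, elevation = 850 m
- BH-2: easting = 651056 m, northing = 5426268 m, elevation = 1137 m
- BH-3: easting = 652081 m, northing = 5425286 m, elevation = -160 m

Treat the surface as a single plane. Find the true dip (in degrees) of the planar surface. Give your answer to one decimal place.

42.8°

Let the plane be z = a·easting + b·northing + c.
BH-2−BH-1: 705a + 1579b = 287;  BH-3−BH-1: 1730a + 597b = −1010.
Solving gives a = −0.76430, b = 0.52301.
Gradient magnitude |∇z| = √(a² + b²) = √(0.58415 + 0.27354) = 0.92612.
True dip = arctan(0.92612) = 42.8°, dipping toward SE (azimuth ≈ 124°).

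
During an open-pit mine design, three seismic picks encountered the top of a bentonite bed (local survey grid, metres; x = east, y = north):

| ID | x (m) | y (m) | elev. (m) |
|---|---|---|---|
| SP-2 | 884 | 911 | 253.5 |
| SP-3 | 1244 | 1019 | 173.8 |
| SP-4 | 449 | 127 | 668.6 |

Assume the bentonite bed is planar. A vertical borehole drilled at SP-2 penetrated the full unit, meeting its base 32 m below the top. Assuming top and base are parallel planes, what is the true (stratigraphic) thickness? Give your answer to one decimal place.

28.7 m

Let the plane be z = a·x + b·y + c.
SP-3−SP-2: 360a + 108b = −79.7;  SP-4−SP-2: −435a − 784b = 415.1.
Solving gives a = −0.07504, b = −0.48783.
|∇z| = √(a²+b²) = 0.49357, so dip δ = arctan(0.49357) = 26.27°.
True thickness = vertical thickness × cos δ = 32 × cos 26.27° = 28.7 m.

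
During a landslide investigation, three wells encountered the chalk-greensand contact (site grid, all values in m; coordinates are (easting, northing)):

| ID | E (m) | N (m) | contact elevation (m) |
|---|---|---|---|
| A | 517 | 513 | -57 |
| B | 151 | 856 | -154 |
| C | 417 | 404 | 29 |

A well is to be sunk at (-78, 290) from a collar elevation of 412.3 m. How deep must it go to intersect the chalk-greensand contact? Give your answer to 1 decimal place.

Let the plane be z = a·E + b·N + c.
B−A: −366a + 343b = −97;  C−A: −100a − 109b = 86.
Solving gives a = −0.25507, b = −0.55498.
Then c = -57 − a·517 − b·513 = 359.58.
At (-78, 290): z_contact = 19.90 − 160.94 + 359.58 = 218.53 m.
Depth below ground = 412.3 − 218.53 = 193.8 m.

193.8 m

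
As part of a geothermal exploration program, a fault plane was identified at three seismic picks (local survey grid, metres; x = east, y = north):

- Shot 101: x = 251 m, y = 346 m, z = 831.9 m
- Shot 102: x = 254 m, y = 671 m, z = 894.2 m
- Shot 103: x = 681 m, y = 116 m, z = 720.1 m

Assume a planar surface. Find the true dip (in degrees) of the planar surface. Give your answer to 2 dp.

Let the plane be z = a·x + b·y + c.
Shot 102−Shot 101: 3a + 325b = 62.3;  Shot 103−Shot 101: 430a − 230b = −111.8.
Solving gives a = −0.15669, b = 0.19314.
Gradient magnitude |∇z| = √(a² + b²) = √(0.02455 + 0.03730) = 0.24871.
True dip = arctan(0.24871) = 13.97°, dipping toward SE (azimuth ≈ 141°).

13.97°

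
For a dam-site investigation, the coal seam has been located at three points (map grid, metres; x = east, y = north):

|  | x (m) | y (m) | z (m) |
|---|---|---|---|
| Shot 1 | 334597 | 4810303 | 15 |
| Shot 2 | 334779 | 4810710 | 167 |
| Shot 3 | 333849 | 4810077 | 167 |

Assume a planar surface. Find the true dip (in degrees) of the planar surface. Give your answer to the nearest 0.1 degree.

33.0°

Two edge vectors: Shot 1→Shot 2 = (182, 407, 152), Shot 1→Shot 3 = (-748, -226, 152).
Normal n = (Shot 1→Shot 2) × (Shot 1→Shot 3) = (96216, -141360, 263304).
So ∂z/∂x = −n_x/n_z = −0.36542 and ∂z/∂y = −n_y/n_z = 0.53687.
Gradient magnitude |∇z| = √(a² + b²) = √(0.13353 + 0.28823) = 0.64943.
True dip = arctan(0.64943) = 33.0°, dipping toward SE (azimuth ≈ 146°).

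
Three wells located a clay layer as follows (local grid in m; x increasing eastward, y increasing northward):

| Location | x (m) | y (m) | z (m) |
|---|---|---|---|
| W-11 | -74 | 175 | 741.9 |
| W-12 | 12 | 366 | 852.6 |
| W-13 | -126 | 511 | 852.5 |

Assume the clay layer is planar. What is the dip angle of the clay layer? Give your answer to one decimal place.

29.7°

Let the plane be z = a·x + b·y + c.
W-12−W-11: 86a + 191b = 110.7;  W-13−W-11: −52a + 336b = 110.6.
Solving gives a = 0.41389, b = 0.39322.
Gradient magnitude |∇z| = √(a² + b²) = √(0.17131 + 0.15462) = 0.57090.
True dip = arctan(0.57090) = 29.7°, dipping toward SW (azimuth ≈ 226°).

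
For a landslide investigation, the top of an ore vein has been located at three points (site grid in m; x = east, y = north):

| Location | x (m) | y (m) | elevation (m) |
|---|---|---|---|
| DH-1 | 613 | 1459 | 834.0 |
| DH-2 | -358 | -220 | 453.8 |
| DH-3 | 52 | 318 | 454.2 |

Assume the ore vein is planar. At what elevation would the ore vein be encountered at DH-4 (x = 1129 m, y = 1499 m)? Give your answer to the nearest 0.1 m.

237.7 m

Two edge vectors: DH-1→DH-2 = (-971, -1679, -380.2), DH-1→DH-3 = (-561, -1141, -379.8).
Normal n = (DH-1→DH-2) × (DH-1→DH-3) = (203876, -155493.6, 165992).
So ∂z/∂x = −n_x/n_z = −1.228228 and ∂z/∂y = −n_y/n_z = 0.936754.
Intercept c from DH-1: 834 + 752.90 − 1366.72 = 220.18.
At (1129, 1499): z = −1386.7 + 1404.2 + 220.18 = 237.7 m.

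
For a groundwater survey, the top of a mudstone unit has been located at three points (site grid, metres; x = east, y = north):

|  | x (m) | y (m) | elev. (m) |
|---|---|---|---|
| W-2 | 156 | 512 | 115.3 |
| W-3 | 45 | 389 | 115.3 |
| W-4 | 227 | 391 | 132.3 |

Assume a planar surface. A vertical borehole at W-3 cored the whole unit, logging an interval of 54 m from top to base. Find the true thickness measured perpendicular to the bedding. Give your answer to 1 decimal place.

Two edge vectors: W-2→W-3 = (-111, -123, 0), W-2→W-4 = (71, -121, 17).
Normal n = (W-2→W-3) × (W-2→W-4) = (-2091, 1887, 22164).
So ∂z/∂x = −n_x/n_z = 0.09434 and ∂z/∂y = −n_y/n_z = −0.08514.
|∇z| = √(a²+b²) = 0.12708, so dip δ = arctan(0.12708) = 7.24°.
True thickness = vertical thickness × cos δ = 54 × cos 7.24° = 53.6 m.

53.6 m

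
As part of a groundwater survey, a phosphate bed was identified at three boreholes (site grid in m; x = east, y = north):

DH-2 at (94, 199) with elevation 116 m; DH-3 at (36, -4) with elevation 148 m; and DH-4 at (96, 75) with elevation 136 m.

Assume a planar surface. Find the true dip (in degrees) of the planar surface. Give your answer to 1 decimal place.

Two edge vectors: DH-2→DH-3 = (-58, -203, 32), DH-2→DH-4 = (2, -124, 20).
Normal n = (DH-2→DH-3) × (DH-2→DH-4) = (-92, 1224, 7598).
So ∂z/∂x = −n_x/n_z = 0.01211 and ∂z/∂y = −n_y/n_z = −0.16110.
Gradient magnitude |∇z| = √(a² + b²) = √(0.00015 + 0.02595) = 0.16155.
True dip = arctan(0.16155) = 9.2°, dipping toward N (azimuth ≈ 356°).

9.2°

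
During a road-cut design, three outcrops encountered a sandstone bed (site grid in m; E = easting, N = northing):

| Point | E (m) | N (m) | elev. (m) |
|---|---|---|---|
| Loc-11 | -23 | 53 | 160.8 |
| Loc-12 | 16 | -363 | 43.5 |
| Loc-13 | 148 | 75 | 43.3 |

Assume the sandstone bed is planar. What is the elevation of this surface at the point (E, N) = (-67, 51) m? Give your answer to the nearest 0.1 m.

191.8 m

Two edge vectors: Loc-11→Loc-12 = (39, -416, -117.3), Loc-11→Loc-13 = (171, 22, -117.5).
Normal n = (Loc-11→Loc-12) × (Loc-11→Loc-13) = (51460.6, -15475.8, 71994).
So ∂z/∂E = −n_x/n_z = −0.71479 and ∂z/∂N = −n_y/n_z = 0.21496.
Intercept c from Loc-11: 160.8 − 16.44 − 11.39 = 132.97.
At (-67, 51): z = 47.9 + 11.0 + 132.97 = 191.8 m.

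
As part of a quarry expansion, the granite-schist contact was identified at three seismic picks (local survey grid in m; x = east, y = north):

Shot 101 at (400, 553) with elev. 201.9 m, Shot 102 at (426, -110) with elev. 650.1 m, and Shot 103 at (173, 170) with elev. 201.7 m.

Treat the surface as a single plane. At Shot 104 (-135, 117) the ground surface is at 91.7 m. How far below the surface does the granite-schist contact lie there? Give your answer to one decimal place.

186.2 m

Two edge vectors: Shot 101→Shot 102 = (26, -663, 448.2), Shot 101→Shot 103 = (-227, -383, -0.2).
Normal n = (Shot 101→Shot 102) × (Shot 101→Shot 103) = (171793.2, -101736.2, -160459).
So ∂z/∂x = −n_x/n_z = 1.07064 and ∂z/∂y = −n_y/n_z = −0.63403.
Intercept c from Shot 101: 201.9 − 428.25 + 350.62 = 124.27.
At (-135, 117): z_contact = −144.54 − 74.18 + 124.27 = -94.45 m.
Depth below ground = 91.7 − (-94.45) = 186.2 m.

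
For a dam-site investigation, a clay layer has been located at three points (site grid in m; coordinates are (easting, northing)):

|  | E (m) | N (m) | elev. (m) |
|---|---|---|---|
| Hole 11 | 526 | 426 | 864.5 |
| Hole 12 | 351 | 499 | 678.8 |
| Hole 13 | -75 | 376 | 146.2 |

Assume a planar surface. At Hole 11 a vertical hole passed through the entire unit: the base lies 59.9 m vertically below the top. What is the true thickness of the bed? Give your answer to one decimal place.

Let the plane be z = a·E + b·N + c.
Hole 12−Hole 11: −175a + 73b = −185.7;  Hole 13−Hole 11: −601a − 50b = −718.3.
Solving gives a = 1.17289, b = 0.26788.
|∇z| = √(a²+b²) = 1.20309, so dip δ = arctan(1.20309) = 50.27°.
True thickness = vertical thickness × cos δ = 59.9 × cos 50.27° = 38.3 m.

38.3 m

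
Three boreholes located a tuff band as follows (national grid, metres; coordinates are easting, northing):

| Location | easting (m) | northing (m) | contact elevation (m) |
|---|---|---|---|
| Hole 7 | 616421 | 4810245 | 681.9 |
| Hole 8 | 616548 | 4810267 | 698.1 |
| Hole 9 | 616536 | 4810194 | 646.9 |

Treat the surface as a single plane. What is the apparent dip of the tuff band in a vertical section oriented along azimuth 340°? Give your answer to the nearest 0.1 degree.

33.3°

Two edge vectors: Hole 7→Hole 8 = (127, 22, 16.2), Hole 7→Hole 9 = (115, -51, -35).
Normal n = (Hole 7→Hole 8) × (Hole 7→Hole 9) = (56.2, 6308, -9007).
So ∂z/∂easting = −n_x/n_z = 0.00624 and ∂z/∂northing = −n_y/n_z = 0.70034.
Unit vector along 340° is (sin 340°, cos 340°) = (-0.3420, 0.9397).
Slope in that direction = a·(-0.3420) + b·(0.9397) = 0.65597.
Apparent dip = arctan|0.65597| = 33.3° (true dip is 35.0°, so apparent ≤ true as expected).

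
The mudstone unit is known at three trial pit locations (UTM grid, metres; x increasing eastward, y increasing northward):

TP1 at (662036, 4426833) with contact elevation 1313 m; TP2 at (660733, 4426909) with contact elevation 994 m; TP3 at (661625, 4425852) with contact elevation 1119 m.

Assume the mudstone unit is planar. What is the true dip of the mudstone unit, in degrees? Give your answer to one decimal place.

14.9°

Two edge vectors: TP1→TP2 = (-1303, 76, -319), TP1→TP3 = (-411, -981, -194).
Normal n = (TP1→TP2) × (TP1→TP3) = (-327683, -121673, 1309479).
So ∂z/∂x = −n_x/n_z = 0.25024 and ∂z/∂y = −n_y/n_z = 0.09292.
Gradient magnitude |∇z| = √(a² + b²) = √(0.06262 + 0.00863) = 0.26693.
True dip = arctan(0.26693) = 14.9°, dipping toward WSW (azimuth ≈ 250°).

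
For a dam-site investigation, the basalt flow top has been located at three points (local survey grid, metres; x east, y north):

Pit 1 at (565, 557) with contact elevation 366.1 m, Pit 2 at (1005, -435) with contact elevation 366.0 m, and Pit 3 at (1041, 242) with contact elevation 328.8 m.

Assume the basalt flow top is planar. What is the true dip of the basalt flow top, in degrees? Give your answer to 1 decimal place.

Let the plane be z = a·x + b·y + c.
Pit 2−Pit 1: 440a − 992b = −0.1;  Pit 3−Pit 1: 476a − 315b = −37.3.
Solving gives a = −0.11082, b = −0.04906.
Gradient magnitude |∇z| = √(a² + b²) = √(0.01228 + 0.00241) = 0.12120.
True dip = arctan(0.12120) = 6.9°, dipping toward ENE (azimuth ≈ 066°).

6.9°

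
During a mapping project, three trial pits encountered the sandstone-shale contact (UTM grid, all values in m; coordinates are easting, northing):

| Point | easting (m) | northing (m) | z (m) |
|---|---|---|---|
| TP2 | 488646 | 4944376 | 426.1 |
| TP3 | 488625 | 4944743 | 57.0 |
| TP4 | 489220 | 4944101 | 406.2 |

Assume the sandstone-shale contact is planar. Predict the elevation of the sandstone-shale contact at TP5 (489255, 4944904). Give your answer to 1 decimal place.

Let the plane be z = a·easting + b·northing + c.
TP3−TP2: −21a + 367b = −369.1;  TP4−TP2: 574a − 275b = −19.9.
Solving gives a = −0.531063095, b = −1.036109877.
Then c = 426.1 − a·488646 − b·4944376 = 5382844.77.
At (489255, 4944904): z = −259825.3 − 5123463.9 + 5382844.77 = -444.4 m.

-444.4 m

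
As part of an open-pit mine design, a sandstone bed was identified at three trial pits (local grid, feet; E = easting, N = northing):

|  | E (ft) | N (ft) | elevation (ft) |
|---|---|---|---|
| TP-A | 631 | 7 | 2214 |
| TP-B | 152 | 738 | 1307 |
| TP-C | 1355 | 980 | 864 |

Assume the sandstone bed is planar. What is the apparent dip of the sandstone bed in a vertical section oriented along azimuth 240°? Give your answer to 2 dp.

Let the plane be z = a·E + b·N + c.
TP-B−TP-A: −479a + 731b = −907;  TP-C−TP-A: 724a + 973b = −1350.
Solving gives a = −0.10483, b = −1.30946.
Unit vector along 240° is (sin 240°, cos 240°) = (-0.8660, -0.5000).
Slope in that direction = a·(-0.8660) + b·(-0.5000) = 0.74551.
Apparent dip = arctan|0.74551| = 36.71° (true dip is 52.7°, so apparent ≤ true as expected).

36.71°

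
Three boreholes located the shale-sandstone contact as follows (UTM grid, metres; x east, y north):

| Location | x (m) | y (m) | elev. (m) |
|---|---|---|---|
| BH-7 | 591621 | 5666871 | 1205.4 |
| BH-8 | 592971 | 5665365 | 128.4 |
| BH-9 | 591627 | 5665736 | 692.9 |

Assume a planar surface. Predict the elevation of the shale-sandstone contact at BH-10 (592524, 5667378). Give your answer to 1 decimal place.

1166.4 m

Two edge vectors: BH-7→BH-8 = (1350, -1506, -1077), BH-7→BH-9 = (6, -1135, -512.5).
Normal n = (BH-7→BH-8) × (BH-7→BH-9) = (-450570, 685413, -1523214).
So ∂z/∂x = −n_x/n_z = −0.295802166 and ∂z/∂y = −n_y/n_z = 0.449978138.
Intercept c from BH-7: 1205.4 + 175002.77 − 2549968.06 = −2373759.89.
At (592524, 5667378): z = −175269.9 + 2550196.2 − 2373759.89 = 1166.4 m.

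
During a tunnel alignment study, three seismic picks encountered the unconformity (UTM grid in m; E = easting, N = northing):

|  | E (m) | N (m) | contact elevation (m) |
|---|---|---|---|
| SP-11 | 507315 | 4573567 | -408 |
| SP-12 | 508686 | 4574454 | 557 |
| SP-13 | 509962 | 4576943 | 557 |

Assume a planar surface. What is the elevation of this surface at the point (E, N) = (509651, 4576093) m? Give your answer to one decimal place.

Let the plane be z = a·E + b·N + c.
SP-12−SP-11: 1371a + 887b = 965;  SP-13−SP-11: 2647a + 3376b = 965.
Solving gives a = 1.053177948, b = −0.539917662.
Then c = -408 − a·507315 − b·4573567 = 1934648.63.
At (509651, 4576093): z = 536753.2 − 2470713.4 + 1934648.63 = 688.4 m.

688.4 m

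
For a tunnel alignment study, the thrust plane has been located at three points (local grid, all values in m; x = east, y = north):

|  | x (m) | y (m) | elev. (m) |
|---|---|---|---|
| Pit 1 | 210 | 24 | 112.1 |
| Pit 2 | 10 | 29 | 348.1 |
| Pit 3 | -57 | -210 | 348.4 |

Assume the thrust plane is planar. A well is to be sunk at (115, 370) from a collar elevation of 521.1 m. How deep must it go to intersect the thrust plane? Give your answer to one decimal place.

184.4 m

Two edge vectors: Pit 1→Pit 2 = (-200, 5, 236), Pit 1→Pit 3 = (-267, -234, 236.3).
Normal n = (Pit 1→Pit 2) × (Pit 1→Pit 3) = (56405.5, -15752, 48135).
So ∂z/∂x = −n_x/n_z = −1.17182 and ∂z/∂y = −n_y/n_z = 0.32725.
Intercept c from Pit 1: 112.1 + 246.08 − 7.85 = 350.33.
At (115, 370): z_contact = −134.76 + 121.08 + 350.33 = 336.65 m.
Depth below ground = 521.1 − 336.65 = 184.4 m.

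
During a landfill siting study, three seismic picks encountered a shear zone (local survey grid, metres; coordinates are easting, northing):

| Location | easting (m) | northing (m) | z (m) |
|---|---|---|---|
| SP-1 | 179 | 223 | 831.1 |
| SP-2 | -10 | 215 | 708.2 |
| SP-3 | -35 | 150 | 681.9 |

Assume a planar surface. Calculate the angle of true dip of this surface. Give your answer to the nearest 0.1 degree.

Two edge vectors: SP-1→SP-2 = (-189, -8, -122.9), SP-1→SP-3 = (-214, -73, -149.2).
Normal n = (SP-1→SP-2) × (SP-1→SP-3) = (-7778.1, -1898.2, 12085).
So ∂z/∂easting = −n_x/n_z = 0.64362 and ∂z/∂northing = −n_y/n_z = 0.15707.
Gradient magnitude |∇z| = √(a² + b²) = √(0.41424 + 0.02467) = 0.66250.
True dip = arctan(0.66250) = 33.5°, dipping toward WSW (azimuth ≈ 256°).

33.5°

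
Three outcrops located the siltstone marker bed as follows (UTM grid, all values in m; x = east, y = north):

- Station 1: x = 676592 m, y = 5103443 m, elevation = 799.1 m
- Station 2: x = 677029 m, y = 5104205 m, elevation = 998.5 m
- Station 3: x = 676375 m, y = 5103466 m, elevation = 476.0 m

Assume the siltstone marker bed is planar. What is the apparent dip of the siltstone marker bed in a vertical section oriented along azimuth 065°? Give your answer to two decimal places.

Two edge vectors: Station 1→Station 2 = (437, 762, 199.4), Station 1→Station 3 = (-217, 23, -323.1).
Normal n = (Station 1→Station 2) × (Station 1→Station 3) = (-250788.4, 97924.9, 175405).
So ∂z/∂x = −n_x/n_z = 1.42977 and ∂z/∂y = −n_y/n_z = −0.55828.
Unit vector along 065° is (sin 65°, cos 65°) = (0.9063, 0.4226).
Slope in that direction = a·(0.9063) + b·(0.4226) = 1.05987.
Apparent dip = arctan|1.05987| = 46.66° (true dip is 56.9°, so apparent ≤ true as expected).

46.66°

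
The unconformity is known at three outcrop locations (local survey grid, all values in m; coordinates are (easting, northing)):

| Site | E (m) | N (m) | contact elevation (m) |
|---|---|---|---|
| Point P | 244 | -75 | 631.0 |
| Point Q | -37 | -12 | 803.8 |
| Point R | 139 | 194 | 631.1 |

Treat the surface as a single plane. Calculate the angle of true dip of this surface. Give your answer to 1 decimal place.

Two edge vectors: Point P→Point Q = (-281, 63, 172.8), Point P→Point R = (-105, 269, 0.1).
Normal n = (Point P→Point Q) × (Point P→Point R) = (-46476.9, -18115.9, -68974).
So ∂z/∂E = −n_x/n_z = −0.67383 and ∂z/∂N = −n_y/n_z = −0.26265.
Gradient magnitude |∇z| = √(a² + b²) = √(0.45405 + 0.06898) = 0.72321.
True dip = arctan(0.72321) = 35.9°, dipping toward ENE (azimuth ≈ 069°).

35.9°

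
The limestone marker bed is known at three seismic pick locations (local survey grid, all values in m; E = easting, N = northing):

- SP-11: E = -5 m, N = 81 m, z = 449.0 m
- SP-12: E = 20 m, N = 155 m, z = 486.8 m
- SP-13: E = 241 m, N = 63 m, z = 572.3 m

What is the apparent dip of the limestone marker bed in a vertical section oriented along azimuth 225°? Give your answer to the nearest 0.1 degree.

Let the plane be z = a·E + b·N + c.
SP-12−SP-11: 25a + 74b = 37.8;  SP-13−SP-11: 246a − 18b = 123.3.
Solving gives a = 0.52560, b = 0.33324.
Unit vector along 225° is (sin 225°, cos 225°) = (-0.7071, -0.7071).
Slope in that direction = a·(-0.7071) + b·(-0.7071) = −0.60730.
Apparent dip = arctan|0.60730| = 31.3° (true dip is 31.9°, so apparent ≤ true as expected).

31.3°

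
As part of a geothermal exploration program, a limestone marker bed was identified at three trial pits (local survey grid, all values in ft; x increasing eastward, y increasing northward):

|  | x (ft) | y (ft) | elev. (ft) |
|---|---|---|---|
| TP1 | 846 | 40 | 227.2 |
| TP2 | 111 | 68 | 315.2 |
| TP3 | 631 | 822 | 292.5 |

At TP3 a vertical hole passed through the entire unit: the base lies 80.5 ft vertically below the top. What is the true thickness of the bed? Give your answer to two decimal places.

Let the plane be z = a·x + b·y + c.
TP2−TP1: −735a + 28b = 88;  TP3−TP1: −215a + 782b = 65.3.
Solving gives a = −0.11778, b = 0.05112.
|∇z| = √(a²+b²) = 0.12840, so dip δ = arctan(0.12840) = 7.32°.
True thickness = vertical thickness × cos δ = 80.5 × cos 7.32° = 79.84 ft.

79.84 ft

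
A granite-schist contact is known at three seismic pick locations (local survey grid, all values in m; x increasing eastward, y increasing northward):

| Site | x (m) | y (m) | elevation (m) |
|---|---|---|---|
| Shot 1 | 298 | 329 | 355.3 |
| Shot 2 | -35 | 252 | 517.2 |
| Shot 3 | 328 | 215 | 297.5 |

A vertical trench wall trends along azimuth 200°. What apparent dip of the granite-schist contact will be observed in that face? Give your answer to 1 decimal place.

Two edge vectors: Shot 1→Shot 2 = (-333, -77, 161.9), Shot 1→Shot 3 = (30, -114, -57.8).
Normal n = (Shot 1→Shot 2) × (Shot 1→Shot 3) = (22907.2, -14390.4, 40272).
So ∂z/∂x = −n_x/n_z = −0.56881 and ∂z/∂y = −n_y/n_z = 0.35733.
Unit vector along 200° is (sin 200°, cos 200°) = (-0.3420, -0.9397).
Slope in that direction = a·(-0.3420) + b·(-0.9397) = −0.14124.
Apparent dip = arctan|0.14124| = 8.0° (true dip is 33.9°, so apparent ≤ true as expected).

8.0°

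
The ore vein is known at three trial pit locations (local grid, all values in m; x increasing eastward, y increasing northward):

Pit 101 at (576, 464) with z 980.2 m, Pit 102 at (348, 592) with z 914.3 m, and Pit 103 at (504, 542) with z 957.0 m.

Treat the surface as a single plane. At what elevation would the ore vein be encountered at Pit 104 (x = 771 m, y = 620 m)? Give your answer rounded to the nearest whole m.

Let the plane be z = a·x + b·y + c.
Pit 102−Pit 101: −228a + 128b = −65.9;  Pit 103−Pit 101: −72a + 78b = −23.2.
Solving gives a = 0.25334, b = −0.06359.
Then c = 980.2 − a·576 − b·464 = 863.78.
At (771, 620): z = 195.3 − 39.4 + 863.78 = 1019.7 m.

1020 m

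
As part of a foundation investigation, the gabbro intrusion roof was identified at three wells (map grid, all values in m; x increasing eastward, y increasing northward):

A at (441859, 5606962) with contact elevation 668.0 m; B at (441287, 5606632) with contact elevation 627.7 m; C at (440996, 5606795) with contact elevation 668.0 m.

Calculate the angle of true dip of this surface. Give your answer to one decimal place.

10.6°

Two edge vectors: A→B = (-572, -330, -40.3), A→C = (-863, -167, 0).
Normal n = (A→B) × (A→C) = (-6730.1, 34778.9, -189266).
So ∂z/∂x = −n_x/n_z = −0.03556 and ∂z/∂y = −n_y/n_z = 0.18376.
Gradient magnitude |∇z| = √(a² + b²) = √(0.00126 + 0.03377) = 0.18717.
True dip = arctan(0.18717) = 10.6°, dipping toward S (azimuth ≈ 169°).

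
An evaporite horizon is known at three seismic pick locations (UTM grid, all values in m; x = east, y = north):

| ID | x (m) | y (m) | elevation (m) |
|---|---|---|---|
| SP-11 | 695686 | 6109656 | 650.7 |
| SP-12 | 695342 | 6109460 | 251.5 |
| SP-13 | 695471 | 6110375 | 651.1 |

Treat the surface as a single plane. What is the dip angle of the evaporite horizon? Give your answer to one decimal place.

46.0°

Two edge vectors: SP-11→SP-12 = (-344, -196, -399.2), SP-11→SP-13 = (-215, 719, 0.4).
Normal n = (SP-11→SP-12) × (SP-11→SP-13) = (286946.4, 85965.6, -289476).
So ∂z/∂x = −n_x/n_z = 0.99126 and ∂z/∂y = −n_y/n_z = 0.29697.
Gradient magnitude |∇z| = √(a² + b²) = √(0.98260 + 0.08819) = 1.03479.
True dip = arctan(1.03479) = 46.0°, dipping toward WSW (azimuth ≈ 253°).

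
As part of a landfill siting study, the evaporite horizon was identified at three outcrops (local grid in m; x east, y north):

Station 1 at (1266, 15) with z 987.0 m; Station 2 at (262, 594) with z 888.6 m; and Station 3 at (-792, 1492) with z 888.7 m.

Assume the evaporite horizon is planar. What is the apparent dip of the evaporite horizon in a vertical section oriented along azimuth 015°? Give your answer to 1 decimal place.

22.9°

Let the plane be z = a·x + b·y + c.
Station 2−Station 1: −1004a + 579b = −98.4;  Station 3−Station 1: −2058a + 1477b = −98.3.
Solving gives a = 0.30351, b = 0.35635.
Unit vector along 015° is (sin 15°, cos 15°) = (0.2588, 0.9659).
Slope in that direction = a·(0.2588) + b·(0.9659) = 0.42276.
Apparent dip = arctan|0.42276| = 22.9° (true dip is 25.1°, so apparent ≤ true as expected).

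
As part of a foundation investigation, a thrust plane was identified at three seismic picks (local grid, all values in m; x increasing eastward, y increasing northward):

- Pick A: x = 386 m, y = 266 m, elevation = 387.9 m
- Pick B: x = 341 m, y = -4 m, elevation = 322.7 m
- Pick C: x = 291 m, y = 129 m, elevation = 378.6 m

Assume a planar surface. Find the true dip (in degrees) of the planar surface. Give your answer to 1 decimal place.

Two edge vectors: Pick A→Pick B = (-45, -270, -65.2), Pick A→Pick C = (-95, -137, -9.3).
Normal n = (Pick A→Pick B) × (Pick A→Pick C) = (-6421.4, 5775.5, -19485).
So ∂z/∂x = −n_x/n_z = −0.32956 and ∂z/∂y = −n_y/n_z = 0.29641.
Gradient magnitude |∇z| = √(a² + b²) = √(0.10861 + 0.08786) = 0.44324.
True dip = arctan(0.44324) = 23.9°, dipping toward SE (azimuth ≈ 132°).

23.9°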